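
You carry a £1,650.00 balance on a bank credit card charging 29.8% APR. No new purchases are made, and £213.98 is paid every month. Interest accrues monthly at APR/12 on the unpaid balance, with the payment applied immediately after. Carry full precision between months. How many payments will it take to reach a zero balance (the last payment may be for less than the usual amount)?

9 payments

Monthly rate r = 29.8%/12 = 2.48333% = 0.0248333.
Recurrence: B ← B·(1+r) − £213.98.
Month 1: interest £40.98; balance after payment £1,476.99.
Month 2: interest £36.68; balance after payment £1,299.69.
Closed form: n = −ln(1 − rB₀/P)/ln(1+r) = −ln(0.80851)/ln(1.02483) ≈ 8.665, so the balance reaches zero during payment 9.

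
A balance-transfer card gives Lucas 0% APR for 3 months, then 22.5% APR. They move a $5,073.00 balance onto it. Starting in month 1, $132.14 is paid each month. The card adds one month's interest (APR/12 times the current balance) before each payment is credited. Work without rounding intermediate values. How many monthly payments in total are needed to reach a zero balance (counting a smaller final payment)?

62 payments

Promo months 1–3 at r₀ = 0%/12 = 0; months 4+ at r₁ = 22.5%/12 = 0.01875.
After month 3 (no interest yet): B = $5,073.00 − 3·$132.14 = $4,676.58.
Then at r₁ with $132.14/mo: n₂ = −ln(1 − r₁·B/P)/ln(1+r₁) ≈ 58.64 → 59 more payments.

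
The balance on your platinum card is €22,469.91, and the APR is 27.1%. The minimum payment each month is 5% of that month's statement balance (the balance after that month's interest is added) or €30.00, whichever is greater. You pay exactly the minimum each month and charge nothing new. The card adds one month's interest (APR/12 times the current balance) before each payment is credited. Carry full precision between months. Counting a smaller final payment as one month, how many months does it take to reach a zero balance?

152 months

Monthly rate r = 27.1%/12 = 2.25833% = 0.0225833.
While 5% of the post-interest balance exceeds €30.00, each month B ← (B·(1+r))·(1 − 0.05), i.e. B shrinks by the factor (1+r)·0.95 = 0.97145.
This holds for months 1–126. Entering month 127 the balance is €584.54; 5% of the post-interest balance is now below €30.00, so the flat €30.00 minimum applies from here.
From month 127 a fixed €30.00 at rate r clears €584.54 in 26 more payments. Total: 126 + 26 = 152 months.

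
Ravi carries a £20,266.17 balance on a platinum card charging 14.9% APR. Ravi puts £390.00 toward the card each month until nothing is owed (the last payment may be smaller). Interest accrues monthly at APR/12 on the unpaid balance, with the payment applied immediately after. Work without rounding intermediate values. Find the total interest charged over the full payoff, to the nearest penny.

£12,484.33

Monthly rate r = 14.9%/12 = 1.24167% = 0.0124167.
Payoff takes n = ⌈−ln(1 − rB₀/P)/ln(1+r)⌉ = ⌈83.975⌉ = 84 payments; the last is £380.50.
Total paid = 83·£390.00 + £380.50 = £32,750.50.
Total interest = total paid − principal = £32,750.50 − £20,266.17 = £12,484.33.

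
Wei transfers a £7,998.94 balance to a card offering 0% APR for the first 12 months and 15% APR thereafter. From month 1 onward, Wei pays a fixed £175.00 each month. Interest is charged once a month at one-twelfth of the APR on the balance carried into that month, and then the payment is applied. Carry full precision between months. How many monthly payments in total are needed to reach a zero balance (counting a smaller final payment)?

Promo months 1–12 at r₀ = 0%/12 = 0; months 13+ at r₁ = 15%/12 = 0.0125.
After month 12 (no interest yet): B = £7,998.94 − 12·£175.00 = £5,898.94.
Then at r₁ with £175.00/mo: n₂ = −ln(1 − r₁·B/P)/ln(1+r₁) ≈ 44.04 → 45 more payments.

57 months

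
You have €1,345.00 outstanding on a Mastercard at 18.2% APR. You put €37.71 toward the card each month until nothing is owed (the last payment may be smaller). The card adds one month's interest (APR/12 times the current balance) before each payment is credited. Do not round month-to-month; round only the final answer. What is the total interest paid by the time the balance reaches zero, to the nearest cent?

Monthly rate r = 18.2%/12 = 1.51667% = 0.0151667.
Payoff takes n = ⌈−ln(1 − rB₀/P)/ln(1+r)⌉ = ⌈51.724⌉ = 52 payments; the last is €27.36.
Total paid = 51·€37.71 + €27.36 = €1,950.57.
Total interest = total paid − principal = €1,950.57 − €1,345.00 = €605.57.

€605.57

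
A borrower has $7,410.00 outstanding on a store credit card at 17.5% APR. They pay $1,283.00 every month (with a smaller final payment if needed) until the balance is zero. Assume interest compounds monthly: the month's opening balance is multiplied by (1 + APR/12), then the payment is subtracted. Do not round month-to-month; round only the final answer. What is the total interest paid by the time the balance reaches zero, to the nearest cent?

Monthly rate r = 17.5%/12 = 1.45833% = 0.0145833.
Payoff takes n = ⌈−ln(1 − rB₀/P)/ln(1+r)⌉ = ⌈6.077⌉ = 7 payments; the last is $99.74.
Total paid = 6·$1,283.00 + $99.74 = $7,797.74.
Total interest = total paid − principal = $7,797.74 − $7,410.00 = $387.74.

$387.74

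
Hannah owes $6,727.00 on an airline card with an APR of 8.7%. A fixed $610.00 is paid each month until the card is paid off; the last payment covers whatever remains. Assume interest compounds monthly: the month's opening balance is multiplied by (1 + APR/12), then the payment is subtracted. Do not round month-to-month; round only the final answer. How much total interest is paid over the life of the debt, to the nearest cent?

Monthly rate r = 8.7%/12 = 0.725% = 0.00725.
Payoff takes n = ⌈−ln(1 − rB₀/P)/ln(1+r)⌉ = ⌈11.535⌉ = 12 payments; the last is $327.10.
Total paid = 11·$610.00 + $327.10 = $7,037.10.
Total interest = total paid − principal = $7,037.10 − $6,727.00 = $310.10.

$310.10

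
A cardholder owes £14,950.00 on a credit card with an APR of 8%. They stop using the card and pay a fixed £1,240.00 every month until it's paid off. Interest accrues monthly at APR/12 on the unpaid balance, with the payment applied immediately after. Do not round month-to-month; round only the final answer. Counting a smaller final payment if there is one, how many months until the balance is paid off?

13 months

Monthly rate r = 8%/12 = 0.666667% = 0.00666667.
Recurrence: B ← B·(1+r) − £1,240.00.
Month 1: interest £99.67; balance after payment £13,809.67.
Month 2: interest £92.06; balance after payment £12,661.73.
Closed form: n = −ln(1 − rB₀/P)/ln(1+r) = −ln(0.91962)/ln(1.00667) ≈ 12.610, so the balance reaches zero during payment 13.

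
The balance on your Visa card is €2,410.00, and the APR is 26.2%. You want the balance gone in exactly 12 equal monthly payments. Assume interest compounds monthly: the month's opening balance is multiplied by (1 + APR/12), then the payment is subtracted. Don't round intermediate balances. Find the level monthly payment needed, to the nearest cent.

Monthly rate r = 26.2%/12 = 2.18333% = 0.0218333.
Level-payment amortization: P = B₀·r / (1 − (1+r)^(−n)) = 2410.00·0.0218333 / (1 − 1.02183^(−12)).
Denominator 1 − (1+r)^(−12) = 0.228316506.
P = 52.6183 / 0.228316506 ≈ 230.46.

€230.46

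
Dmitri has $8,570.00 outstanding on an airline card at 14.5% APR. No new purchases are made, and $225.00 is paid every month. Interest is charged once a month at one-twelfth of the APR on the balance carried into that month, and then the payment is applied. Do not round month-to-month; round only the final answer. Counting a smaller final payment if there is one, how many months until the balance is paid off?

52 months

Monthly rate r = 14.5%/12 = 1.20833% = 0.0120833.
Recurrence: B ← B·(1+r) − $225.00.
Month 1: interest $103.55; balance after payment $8,448.55.
Month 2: interest $102.09; balance after payment $8,325.64.
Closed form: n = −ln(1 − rB₀/P)/ln(1+r) = −ln(0.53976)/ln(1.01208) ≈ 51.339, so the balance reaches zero during payment 52.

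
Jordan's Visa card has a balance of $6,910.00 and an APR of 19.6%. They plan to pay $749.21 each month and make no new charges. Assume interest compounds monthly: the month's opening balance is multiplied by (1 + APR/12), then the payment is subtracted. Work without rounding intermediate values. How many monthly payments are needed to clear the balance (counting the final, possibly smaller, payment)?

Monthly rate r = 19.6%/12 = 1.63333% = 0.0163333.
Recurrence: B ← B·(1+r) − $749.21.
Month 1: interest $112.86; balance after payment $6,273.65.
Month 2: interest $102.47; balance after payment $5,626.91.
Closed form: n = −ln(1 − rB₀/P)/ln(1+r) = −ln(0.84936)/ln(1.01633) ≈ 10.078, so the balance reaches zero during payment 11.

11 months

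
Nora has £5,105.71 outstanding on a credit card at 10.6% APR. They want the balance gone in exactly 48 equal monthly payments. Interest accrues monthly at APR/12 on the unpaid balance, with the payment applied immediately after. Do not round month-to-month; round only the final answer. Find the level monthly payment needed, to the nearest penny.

£130.97

Monthly rate r = 10.6%/12 = 0.883333% = 0.00883333.
Level-payment amortization: P = B₀·r / (1 − (1+r)^(−n)) = 5105.71·0.00883333 / (1 − 1.00883^(−48)).
Denominator 1 − (1+r)^(−48) = 0.344356635.
P = 45.1004 / 0.344356635 ≈ 130.97.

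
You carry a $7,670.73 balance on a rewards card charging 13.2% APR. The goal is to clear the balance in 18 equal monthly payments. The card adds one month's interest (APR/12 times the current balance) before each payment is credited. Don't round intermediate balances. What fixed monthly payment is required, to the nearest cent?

Monthly rate r = 13.2%/12 = 1.1% = 0.011.
Level-payment amortization: P = B₀·r / (1 − (1+r)^(−n)) = 7670.73·0.011 / (1 − 1.011^(−18)).
Denominator 1 − (1+r)^(−18) = 0.178742782.
P = 84.378 / 0.178742782 ≈ 472.06.

$472.06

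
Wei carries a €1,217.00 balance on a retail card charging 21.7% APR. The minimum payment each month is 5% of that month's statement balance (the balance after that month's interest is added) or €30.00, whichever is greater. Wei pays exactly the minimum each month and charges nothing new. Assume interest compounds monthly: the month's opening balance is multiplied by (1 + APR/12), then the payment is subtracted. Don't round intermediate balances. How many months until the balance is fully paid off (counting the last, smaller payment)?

Monthly rate r = 21.7%/12 = 1.80833% = 0.0180833.
While 5% of the post-interest balance exceeds €30.00, each month B ← (B·(1+r))·(1 − 0.05), i.e. B shrinks by the factor (1+r)·0.95 = 0.96718.
This holds for months 1–22. Entering month 23 the balance is €584.04; 5% of the post-interest balance is now below €30.00, so the flat €30.00 minimum applies from here.
From month 23 a fixed €30.00 at rate r clears €584.04 in 25 more payments. Total: 22 + 25 = 47 months.

47 months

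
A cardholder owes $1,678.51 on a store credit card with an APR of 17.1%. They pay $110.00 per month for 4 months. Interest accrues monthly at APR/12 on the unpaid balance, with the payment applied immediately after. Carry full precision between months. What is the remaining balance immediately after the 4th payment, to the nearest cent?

$1,326.75

Monthly rate r = 17.1%/12 = 1.425% = 0.01425.
Each month: B ← B·(1+r) − $110.00.
Month 1: interest $23.92; balance after payment $1,592.43.
Month 2: interest $22.69; balance after payment $1,505.12.
Month 3: interest $21.45; balance after payment $1,416.57.
Month 4: interest $20.19; balance after payment $1,326.75.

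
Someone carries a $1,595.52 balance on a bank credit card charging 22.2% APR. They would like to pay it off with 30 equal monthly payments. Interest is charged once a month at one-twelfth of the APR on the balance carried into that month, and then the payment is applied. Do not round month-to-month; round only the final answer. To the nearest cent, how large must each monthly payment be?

Monthly rate r = 22.2%/12 = 1.85% = 0.0185.
Level-payment amortization: P = B₀·r / (1 − (1+r)^(−n)) = 1595.52·0.0185 / (1 − 1.0185^(−30)).
Denominator 1 − (1+r)^(−30) = 0.423009052.
P = 29.5171 / 0.423009052 ≈ 69.78.

$69.78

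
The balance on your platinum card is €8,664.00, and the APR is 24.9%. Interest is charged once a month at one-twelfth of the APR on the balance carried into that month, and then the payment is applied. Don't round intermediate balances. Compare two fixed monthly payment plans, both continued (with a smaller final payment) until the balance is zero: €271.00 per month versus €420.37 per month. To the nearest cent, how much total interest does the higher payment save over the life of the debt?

€2,944.79

Monthly rate r = 24.9%/12 = 2.075% = 0.02075.
At €271.00/mo: n = ⌈−ln(1 − rB₀/P)/ln(1+r)⌉ = 54 payments (last €4.36); total interest = total paid − €8,664.00 = €5,703.36.
At €420.37/mo: 28 payments (last €72.58); total interest €2,758.57.
Interest saved = €5,703.36 − €2,758.57 = €2,944.79.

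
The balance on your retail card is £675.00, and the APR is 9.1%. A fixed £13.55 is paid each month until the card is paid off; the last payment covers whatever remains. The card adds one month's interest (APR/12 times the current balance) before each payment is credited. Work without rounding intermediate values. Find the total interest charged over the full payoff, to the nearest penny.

£175.96

Monthly rate r = 9.1%/12 = 0.758333% = 0.00758333.
Payoff takes n = ⌈−ln(1 − rB₀/P)/ln(1+r)⌉ = ⌈62.801⌉ = 63 payments; the last is £10.86.
Total paid = 62·£13.55 + £10.86 = £850.96.
Total interest = total paid − principal = £850.96 − £675.00 = £175.96.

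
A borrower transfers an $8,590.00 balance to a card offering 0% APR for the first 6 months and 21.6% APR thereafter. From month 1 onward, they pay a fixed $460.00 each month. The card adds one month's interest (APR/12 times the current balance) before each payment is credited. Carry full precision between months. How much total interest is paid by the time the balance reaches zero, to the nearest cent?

$847.75

Promo months 1–6 at r₀ = 0%/12 = 0; months 7+ at r₁ = 21.6%/12 = 0.018.
After month 6 (no interest yet): B = $8,590.00 − 6·$460.00 = $5,830.00.
Then at r₁ with $460.00/mo: n₂ = −ln(1 − r₁·B/P)/ln(1+r₁) ≈ 14.51 → 15 more payments.
Total paid = 20·$460.00 + $237.75 = $9,437.75; interest = $9,437.75 − $8,590.00 = $847.75.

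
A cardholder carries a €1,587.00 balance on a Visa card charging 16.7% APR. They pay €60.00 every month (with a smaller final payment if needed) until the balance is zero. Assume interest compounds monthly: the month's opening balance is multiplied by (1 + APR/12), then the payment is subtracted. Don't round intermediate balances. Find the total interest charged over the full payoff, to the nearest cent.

Monthly rate r = 16.7%/12 = 1.39167% = 0.0139167.
Payoff takes n = ⌈−ln(1 − rB₀/P)/ln(1+r)⌉ = ⌈33.212⌉ = 34 payments; the last is €12.81.
Total paid = 33·€60.00 + €12.81 = €1,992.81.
Total interest = total paid − principal = €1,992.81 − €1,587.00 = €405.81.

€405.81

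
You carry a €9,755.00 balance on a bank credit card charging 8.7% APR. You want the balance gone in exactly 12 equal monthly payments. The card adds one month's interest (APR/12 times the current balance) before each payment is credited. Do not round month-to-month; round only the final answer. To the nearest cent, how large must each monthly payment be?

€851.73

Monthly rate r = 8.7%/12 = 0.725% = 0.00725.
Level-payment amortization: P = B₀·r / (1 − (1+r)^(−n)) = 9755.00·0.00725 / (1 − 1.00725^(−12)).
Denominator 1 − (1+r)^(−12) = 0.0830351519.
P = 70.7237 / 0.0830351519 ≈ 851.73.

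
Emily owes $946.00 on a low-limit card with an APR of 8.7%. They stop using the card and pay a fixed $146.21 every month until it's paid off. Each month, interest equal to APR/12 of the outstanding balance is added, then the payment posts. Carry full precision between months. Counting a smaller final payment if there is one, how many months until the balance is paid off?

7 payments

Monthly rate r = 8.7%/12 = 0.725% = 0.00725.
Recurrence: B ← B·(1+r) − $146.21.
Month 1: interest $6.86; balance after payment $806.65.
Month 2: interest $5.85; balance after payment $666.29.
Closed form: n = −ln(1 − rB₀/P)/ln(1+r) = −ln(0.95309)/ln(1.00725) ≈ 6.651, so the balance reaches zero during payment 7.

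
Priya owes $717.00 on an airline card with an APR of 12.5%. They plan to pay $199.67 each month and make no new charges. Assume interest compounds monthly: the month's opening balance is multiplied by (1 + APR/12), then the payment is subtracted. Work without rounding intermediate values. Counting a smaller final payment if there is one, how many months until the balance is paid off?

Monthly rate r = 12.5%/12 = 1.04167% = 0.0104167.
Recurrence: B ← B·(1+r) − $199.67.
Month 1: interest $7.47; balance after payment $524.80.
Month 2: interest $5.47; balance after payment $330.60.
Month 3: interest $3.44; balance after payment $134.37.
Month 4: interest $1.40; balance after payment $0.00.

4 months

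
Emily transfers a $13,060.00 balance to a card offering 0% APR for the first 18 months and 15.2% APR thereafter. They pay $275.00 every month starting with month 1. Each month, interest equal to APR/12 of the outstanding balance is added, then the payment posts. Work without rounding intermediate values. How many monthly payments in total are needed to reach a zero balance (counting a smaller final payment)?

56 payments

Promo months 1–18 at r₀ = 0%/12 = 0; months 19+ at r₁ = 15.2%/12 = 0.0126667.
After month 18 (no interest yet): B = $13,060.00 − 18·$275.00 = $8,110.00.
Then at r₁ with $275.00/mo: n₂ = −ln(1 − r₁·B/P)/ln(1+r₁) ≈ 37.16 → 38 more payments.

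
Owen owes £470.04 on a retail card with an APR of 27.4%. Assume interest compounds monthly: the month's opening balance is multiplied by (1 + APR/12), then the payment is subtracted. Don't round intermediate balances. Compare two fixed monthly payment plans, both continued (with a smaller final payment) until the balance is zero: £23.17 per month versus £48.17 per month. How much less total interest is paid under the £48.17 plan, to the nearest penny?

Monthly rate r = 27.4%/12 = 2.28333% = 0.0228333.
At £23.17/mo: n = ⌈−ln(1 − rB₀/P)/ln(1+r)⌉ = 28 payments (last £12.98); total interest = total paid − £470.04 = £168.53.
At £48.17/mo: 12 payments (last £8.02); total interest £67.85.
Interest saved = £168.53 − £67.85 = £100.68.

£100.68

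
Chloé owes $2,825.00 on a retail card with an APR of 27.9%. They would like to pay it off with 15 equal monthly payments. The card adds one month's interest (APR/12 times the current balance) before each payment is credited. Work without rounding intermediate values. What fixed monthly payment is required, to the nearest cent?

$225.24

Monthly rate r = 27.9%/12 = 2.325% = 0.02325.
Level-payment amortization: P = B₀·r / (1 − (1+r)^(−n)) = 2825.00·0.02325 / (1 − 1.02325^(−15)).
Denominator 1 − (1+r)^(−15) = 0.291607915.
P = 65.6813 / 0.291607915 ≈ 225.24.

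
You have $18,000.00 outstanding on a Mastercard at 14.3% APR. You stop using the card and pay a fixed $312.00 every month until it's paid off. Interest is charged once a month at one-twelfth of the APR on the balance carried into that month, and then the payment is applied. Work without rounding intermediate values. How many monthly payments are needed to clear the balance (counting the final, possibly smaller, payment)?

Monthly rate r = 14.3%/12 = 1.19167% = 0.0119167.
Recurrence: B ← B·(1+r) − $312.00.
Month 1: interest $214.50; balance after payment $17,902.50.
Month 2: interest $213.34; balance after payment $17,803.84.
Closed form: n = −ln(1 − rB₀/P)/ln(1+r) = −ln(0.3125)/ln(1.01192) ≈ 98.187, so the balance reaches zero during payment 99.

99 months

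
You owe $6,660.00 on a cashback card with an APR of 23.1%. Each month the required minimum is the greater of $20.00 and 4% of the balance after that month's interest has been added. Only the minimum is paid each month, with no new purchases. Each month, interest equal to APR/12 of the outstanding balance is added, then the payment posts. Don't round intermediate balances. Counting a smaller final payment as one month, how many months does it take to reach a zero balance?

154 months

Monthly rate r = 23.1%/12 = 1.925% = 0.01925.
While 4% of the post-interest balance exceeds $20.00, each month B ← (B·(1+r))·(1 − 0.04), i.e. B shrinks by the factor (1+r)·0.96 = 0.97848.
This holds for months 1–120. Entering month 121 the balance is $489.45; 4% of the post-interest balance is now below $20.00, so the flat $20.00 minimum applies from here.
From month 121 a fixed $20.00 at rate r clears $489.45 in 34 more payments. Total: 120 + 34 = 154 months.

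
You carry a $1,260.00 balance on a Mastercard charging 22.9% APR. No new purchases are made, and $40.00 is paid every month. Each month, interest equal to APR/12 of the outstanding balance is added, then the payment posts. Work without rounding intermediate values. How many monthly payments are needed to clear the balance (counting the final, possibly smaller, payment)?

Monthly rate r = 22.9%/12 = 1.90833% = 0.0190833.
Recurrence: B ← B·(1+r) − $40.00.
Month 1: interest $24.04; balance after payment $1,244.05.
Month 2: interest $23.74; balance after payment $1,227.79.
Closed form: n = −ln(1 − rB₀/P)/ln(1+r) = −ln(0.39888)/ln(1.01908) ≈ 48.621, so the balance reaches zero during payment 49.

49 payments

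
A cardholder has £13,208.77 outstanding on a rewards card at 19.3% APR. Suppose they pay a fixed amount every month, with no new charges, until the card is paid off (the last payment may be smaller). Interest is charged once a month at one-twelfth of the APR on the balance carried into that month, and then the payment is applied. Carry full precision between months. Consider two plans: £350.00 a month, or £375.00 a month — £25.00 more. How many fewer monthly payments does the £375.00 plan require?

Monthly rate r = 19.3%/12 = 1.60833% = 0.0160833.
At £350.00/mo: n = ⌈−ln(1 − rB₀/P)/ln(1+r)⌉ = 59 payments (last £186.48); total interest = total paid − £13,208.77 = £7,277.71.
At £375.00/mo: 53 payments (last £146.58); total interest £6,437.81.
Payments saved = 59 − 53 = 6.

6 fewer payments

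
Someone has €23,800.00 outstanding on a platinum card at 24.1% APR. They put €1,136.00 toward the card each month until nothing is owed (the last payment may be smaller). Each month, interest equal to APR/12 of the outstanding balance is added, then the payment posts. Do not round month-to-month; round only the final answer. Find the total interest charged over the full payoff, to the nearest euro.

€7,398

Monthly rate r = 24.1%/12 = 2.00833% = 0.0200833.
Payoff takes n = ⌈−ln(1 − rB₀/P)/ln(1+r)⌉ = ⌈27.461⌉ = 28 payments; the last is €526.21.
Total paid = 27·€1,136.00 + €526.21 = €31,198.21.
Total interest = total paid − principal = €31,198.21 − €23,800.00 = €7,398.21.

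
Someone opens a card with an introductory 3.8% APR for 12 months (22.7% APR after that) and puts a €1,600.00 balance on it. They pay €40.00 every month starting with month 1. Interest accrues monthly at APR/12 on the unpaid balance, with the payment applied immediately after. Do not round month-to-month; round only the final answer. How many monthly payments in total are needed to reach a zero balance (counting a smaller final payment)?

56 months

Promo months 1–12 at r₀ = 3.8%/12 = 0.00316667; months 13+ at r₁ = 22.7%/12 = 0.0189167.
After month 12: iterate B ← B·(1+r₀) − €40.00 for 12 months → €1,173.42.
Then at r₁ with €40.00/mo: n₂ = −ln(1 − r₁·B/P)/ln(1+r₁) ≈ 43.20 → 44 more payments.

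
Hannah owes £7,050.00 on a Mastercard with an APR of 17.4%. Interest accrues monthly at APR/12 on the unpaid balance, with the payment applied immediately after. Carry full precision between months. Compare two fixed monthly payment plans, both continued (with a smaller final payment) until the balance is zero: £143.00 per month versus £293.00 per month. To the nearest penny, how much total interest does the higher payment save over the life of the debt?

£3,730.95

Monthly rate r = 17.4%/12 = 1.45% = 0.0145.
At £143.00/mo: n = ⌈−ln(1 − rB₀/P)/ln(1+r)⌉ = 88 payments (last £23.32); total interest = total paid − £7,050.00 = £5,414.32.
At £293.00/mo: 30 payments (last £236.37); total interest £1,683.37.
Interest saved = £5,414.32 − £1,683.37 = £3,730.95.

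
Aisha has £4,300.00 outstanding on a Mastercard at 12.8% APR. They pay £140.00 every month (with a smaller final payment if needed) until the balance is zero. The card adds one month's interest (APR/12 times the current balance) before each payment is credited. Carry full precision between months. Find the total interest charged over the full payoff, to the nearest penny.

£937.62

Monthly rate r = 12.8%/12 = 1.06667% = 0.0106667.
Payoff takes n = ⌈−ln(1 − rB₀/P)/ln(1+r)⌉ = ⌈37.410⌉ = 38 payments; the last is £57.62.
Total paid = 37·£140.00 + £57.62 = £5,237.62.
Total interest = total paid − principal = £5,237.62 − £4,300.00 = £937.62.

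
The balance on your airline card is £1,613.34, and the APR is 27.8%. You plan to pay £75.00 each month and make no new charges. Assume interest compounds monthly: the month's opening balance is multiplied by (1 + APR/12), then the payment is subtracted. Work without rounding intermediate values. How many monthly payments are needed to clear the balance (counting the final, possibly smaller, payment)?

Monthly rate r = 27.8%/12 = 2.31667% = 0.0231667.
Recurrence: B ← B·(1+r) − £75.00.
Month 1: interest £37.38; balance after payment £1,575.72.
Month 2: interest £36.50; balance after payment £1,537.22.
Closed form: n = −ln(1 − rB₀/P)/ln(1+r) = −ln(0.50166)/ln(1.02317) ≈ 30.121, so the balance reaches zero during payment 31.

31 months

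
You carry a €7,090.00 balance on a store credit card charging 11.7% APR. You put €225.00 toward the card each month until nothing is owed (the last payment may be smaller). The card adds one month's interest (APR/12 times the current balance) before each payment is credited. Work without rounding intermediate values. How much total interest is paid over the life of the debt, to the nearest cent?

€1,422.04

Monthly rate r = 11.7%/12 = 0.975% = 0.00975.
Payoff takes n = ⌈−ln(1 − rB₀/P)/ln(1+r)⌉ = ⌈37.831⌉ = 38 payments; the last is €187.04.
Total paid = 37·€225.00 + €187.04 = €8,512.04.
Total interest = total paid − principal = €8,512.04 − €7,090.00 = €1,422.04.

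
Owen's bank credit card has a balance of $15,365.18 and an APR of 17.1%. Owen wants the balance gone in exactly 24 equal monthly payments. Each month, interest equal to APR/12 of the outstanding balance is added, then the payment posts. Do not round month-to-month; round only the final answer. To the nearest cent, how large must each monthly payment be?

$760.43

Monthly rate r = 17.1%/12 = 1.425% = 0.01425.
Level-payment amortization: P = B₀·r / (1 − (1+r)^(−n)) = 15365.18·0.01425 / (1 − 1.01425^(−24)).
Denominator 1 − (1+r)^(−24) = 0.287935053.
P = 218.954 / 0.287935053 ≈ 760.43.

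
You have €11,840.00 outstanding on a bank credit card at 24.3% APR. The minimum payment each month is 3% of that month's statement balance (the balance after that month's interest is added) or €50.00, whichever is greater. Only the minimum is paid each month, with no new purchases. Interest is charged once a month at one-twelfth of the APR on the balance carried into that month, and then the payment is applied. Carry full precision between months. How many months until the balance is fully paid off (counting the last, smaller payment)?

Monthly rate r = 24.3%/12 = 2.025% = 0.02025.
While 3% of the post-interest balance exceeds €50.00, each month B ← (B·(1+r))·(1 − 0.03), i.e. B shrinks by the factor (1+r)·0.97 = 0.98964.
This holds for months 1–191. Entering month 192 the balance is €1,620.74; 3% of the post-interest balance is now below €50.00, so the flat €50.00 minimum applies from here.
From month 192 a fixed €50.00 at rate r clears €1,620.74 in 54 more payments. Total: 191 + 54 = 245 months.

245 months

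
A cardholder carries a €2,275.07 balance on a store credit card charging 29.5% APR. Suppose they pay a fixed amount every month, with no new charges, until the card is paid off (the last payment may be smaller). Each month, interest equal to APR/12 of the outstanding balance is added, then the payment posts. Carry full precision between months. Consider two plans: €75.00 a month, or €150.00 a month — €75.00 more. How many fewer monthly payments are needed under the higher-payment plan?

Monthly rate r = 29.5%/12 = 2.45833% = 0.0245833.
At €75.00/mo: n = ⌈−ln(1 − rB₀/P)/ln(1+r)⌉ = 57 payments (last €28.91); total interest = total paid − €2,275.07 = €1,953.84.
At €150.00/mo: 20 payments (last €32.11); total interest €607.04.
Payments saved = 57 − 20 = 37.

37 fewer payments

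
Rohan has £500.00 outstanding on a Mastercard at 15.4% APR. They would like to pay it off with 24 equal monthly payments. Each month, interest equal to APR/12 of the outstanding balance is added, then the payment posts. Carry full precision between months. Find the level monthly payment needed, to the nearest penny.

Monthly rate r = 15.4%/12 = 1.28333% = 0.0128333.
Level-payment amortization: P = B₀·r / (1 − (1+r)^(−n)) = 500.00·0.0128333 / (1 − 1.01283^(−24)).
Denominator 1 − (1+r)^(−24) = 0.26364314.
P = 6.41667 / 0.26364314 ≈ 24.34.

£24.34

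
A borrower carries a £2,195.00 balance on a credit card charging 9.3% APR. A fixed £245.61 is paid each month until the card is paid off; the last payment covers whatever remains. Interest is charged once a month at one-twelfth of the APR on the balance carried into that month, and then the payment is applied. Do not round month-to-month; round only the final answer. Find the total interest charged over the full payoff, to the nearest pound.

£89

Monthly rate r = 9.3%/12 = 0.775% = 0.00775.
Payoff takes n = ⌈−ln(1 − rB₀/P)/ln(1+r)⌉ = ⌈9.297⌉ = 10 payments; the last is £73.23.
Total paid = 9·£245.61 + £73.23 = £2,283.72.
Total interest = total paid − principal = £2,283.72 − £2,195.00 = £88.72.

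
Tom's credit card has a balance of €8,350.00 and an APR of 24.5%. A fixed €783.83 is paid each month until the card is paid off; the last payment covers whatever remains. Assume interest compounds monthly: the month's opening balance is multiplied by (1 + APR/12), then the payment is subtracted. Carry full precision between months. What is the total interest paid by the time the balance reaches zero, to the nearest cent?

€1,162.47

Monthly rate r = 24.5%/12 = 2.04167% = 0.0204167.
Payoff takes n = ⌈−ln(1 − rB₀/P)/ln(1+r)⌉ = ⌈12.135⌉ = 13 payments; the last is €106.51.
Total paid = 12·€783.83 + €106.51 = €9,512.47.
Total interest = total paid − principal = €9,512.47 − €8,350.00 = €1,162.47.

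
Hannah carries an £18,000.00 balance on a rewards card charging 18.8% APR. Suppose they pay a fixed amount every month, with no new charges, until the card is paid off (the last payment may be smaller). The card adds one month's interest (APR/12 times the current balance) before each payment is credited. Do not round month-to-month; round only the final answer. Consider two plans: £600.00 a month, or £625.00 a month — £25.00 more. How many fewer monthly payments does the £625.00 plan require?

Monthly rate r = 18.8%/12 = 1.56667% = 0.0156667.
At £600.00/mo: n = ⌈−ln(1 − rB₀/P)/ln(1+r)⌉ = 41 payments (last £505.08); total interest = total paid − £18,000.00 = £6,505.08.
At £625.00/mo: 39 payments (last £375.20); total interest £6,125.20.
Payments saved = 41 − 39 = 2.

2 fewer payments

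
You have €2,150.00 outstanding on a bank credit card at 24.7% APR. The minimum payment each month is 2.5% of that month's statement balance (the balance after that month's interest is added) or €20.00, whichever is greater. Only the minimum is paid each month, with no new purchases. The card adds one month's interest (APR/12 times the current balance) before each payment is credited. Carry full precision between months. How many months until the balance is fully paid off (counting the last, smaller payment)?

285 months

Monthly rate r = 24.7%/12 = 2.05833% = 0.0205833.
While 2.5% of the post-interest balance exceeds €20.00, each month B ← (B·(1+r))·(1 − 0.025), i.e. B shrinks by the factor (1+r)·0.975 = 0.99507.
This holds for months 1–205. Entering month 206 the balance is €780.41; 2.5% of the post-interest balance is now below €20.00, so the flat €20.00 minimum applies from here.
From month 206 a fixed €20.00 at rate r clears €780.41 in 80 more payments. Total: 205 + 80 = 285 months.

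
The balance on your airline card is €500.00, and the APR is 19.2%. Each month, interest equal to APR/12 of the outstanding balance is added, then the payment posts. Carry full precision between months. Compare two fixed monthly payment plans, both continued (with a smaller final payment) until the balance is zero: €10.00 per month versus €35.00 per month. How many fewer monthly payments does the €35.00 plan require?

Monthly rate r = 19.2%/12 = 1.6% = 0.016.
At €10.00/mo: n = ⌈−ln(1 − rB₀/P)/ln(1+r)⌉ = 102 payments (last €3.94); total interest = total paid − €500.00 = €513.94.
At €35.00/mo: 17 payments (last €12.27); total interest €72.27.
Payments saved = 102 − 17 = 85.

85 fewer payments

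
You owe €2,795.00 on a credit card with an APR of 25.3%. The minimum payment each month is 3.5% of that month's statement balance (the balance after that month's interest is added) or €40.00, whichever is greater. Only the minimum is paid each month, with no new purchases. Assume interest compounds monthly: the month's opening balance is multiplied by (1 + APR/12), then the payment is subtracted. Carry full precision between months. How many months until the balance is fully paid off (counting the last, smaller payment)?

Monthly rate r = 25.3%/12 = 2.10833% = 0.0210833.
While 3.5% of the post-interest balance exceeds €40.00, each month B ← (B·(1+r))·(1 − 0.035), i.e. B shrinks by the factor (1+r)·0.965 = 0.98535.
This holds for months 1–62. Entering month 63 the balance is €1,119.10; 3.5% of the post-interest balance is now below €40.00, so the flat €40.00 minimum applies from here.
From month 63 a fixed €40.00 at rate r clears €1,119.10 in 43 more payments. Total: 62 + 43 = 105 months.

105 months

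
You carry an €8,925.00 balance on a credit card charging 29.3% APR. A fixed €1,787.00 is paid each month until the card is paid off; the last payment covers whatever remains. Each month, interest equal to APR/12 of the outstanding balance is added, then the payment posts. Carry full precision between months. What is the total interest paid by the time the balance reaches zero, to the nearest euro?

Monthly rate r = 29.3%/12 = 2.44167% = 0.0244167.
Payoff takes n = ⌈−ln(1 − rB₀/P)/ln(1+r)⌉ = ⌈5.391⌉ = 6 payments; the last is €703.78.
Total paid = 5·€1,787.00 + €703.78 = €9,638.78.
Total interest = total paid − principal = €9,638.78 − €8,925.00 = €713.78.

€714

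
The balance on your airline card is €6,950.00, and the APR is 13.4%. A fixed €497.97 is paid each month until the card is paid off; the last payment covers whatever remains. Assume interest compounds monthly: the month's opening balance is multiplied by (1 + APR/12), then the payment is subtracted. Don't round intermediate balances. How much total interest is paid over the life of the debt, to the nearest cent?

€648.00

Monthly rate r = 13.4%/12 = 1.11667% = 0.0111667.
Payoff takes n = ⌈−ln(1 − rB₀/P)/ln(1+r)⌉ = ⌈15.257⌉ = 16 payments; the last is €128.45.
Total paid = 15·€497.97 + €128.45 = €7,598.00.
Total interest = total paid − principal = €7,598.00 − €6,950.00 = €648.00.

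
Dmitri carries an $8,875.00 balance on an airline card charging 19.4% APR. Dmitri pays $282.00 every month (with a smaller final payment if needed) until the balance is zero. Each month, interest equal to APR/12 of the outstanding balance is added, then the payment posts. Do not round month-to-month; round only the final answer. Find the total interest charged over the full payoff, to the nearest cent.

$3,625.67

Monthly rate r = 19.4%/12 = 1.61667% = 0.0161667.
Payoff takes n = ⌈−ln(1 − rB₀/P)/ln(1+r)⌉ = ⌈44.327⌉ = 45 payments; the last is $92.67.
Total paid = 44·$282.00 + $92.67 = $12,500.67.
Total interest = total paid − principal = $12,500.67 − $8,875.00 = $3,625.67.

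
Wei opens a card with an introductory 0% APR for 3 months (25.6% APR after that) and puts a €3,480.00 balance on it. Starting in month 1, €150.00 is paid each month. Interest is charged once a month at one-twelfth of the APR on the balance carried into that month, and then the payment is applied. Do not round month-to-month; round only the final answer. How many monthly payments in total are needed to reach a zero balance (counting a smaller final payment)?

30 months

Promo months 1–3 at r₀ = 0%/12 = 0; months 4+ at r₁ = 25.6%/12 = 0.0213333.
After month 3 (no interest yet): B = €3,480.00 − 3·€150.00 = €3,030.00.
Then at r₁ with €150.00/mo: n₂ = −ln(1 − r₁·B/P)/ln(1+r₁) ≈ 26.71 → 27 more payments.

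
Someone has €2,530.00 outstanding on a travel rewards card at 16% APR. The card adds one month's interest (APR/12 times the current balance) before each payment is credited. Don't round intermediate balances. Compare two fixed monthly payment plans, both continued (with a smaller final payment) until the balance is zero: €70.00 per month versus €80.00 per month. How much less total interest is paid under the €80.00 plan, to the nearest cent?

€167.85

Monthly rate r = 16%/12 = 1.33333% = 0.0133333.
At €70.00/mo: n = ⌈−ln(1 − rB₀/P)/ln(1+r)⌉ = 50 payments (last €45.45); total interest = total paid − €2,530.00 = €945.45.
At €80.00/mo: 42 payments (last €27.60); total interest €777.60.
Interest saved = €945.45 − €777.60 = €167.85.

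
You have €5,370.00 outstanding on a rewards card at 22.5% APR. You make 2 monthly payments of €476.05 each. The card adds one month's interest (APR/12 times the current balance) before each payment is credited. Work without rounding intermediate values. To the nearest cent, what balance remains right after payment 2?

€4,612.24

Monthly rate r = 22.5%/12 = 1.875% = 0.01875.
Each month: B ← B·(1+r) − €476.05.
Month 1: interest €100.69; balance after payment €4,994.64.
Month 2: interest €93.65; balance after payment €4,612.24.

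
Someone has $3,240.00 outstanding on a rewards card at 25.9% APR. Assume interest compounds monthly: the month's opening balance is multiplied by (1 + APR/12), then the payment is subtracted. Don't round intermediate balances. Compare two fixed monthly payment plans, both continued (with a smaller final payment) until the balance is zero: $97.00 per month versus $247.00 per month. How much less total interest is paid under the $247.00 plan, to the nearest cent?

$1,947.09

Monthly rate r = 25.9%/12 = 2.15833% = 0.0215833.
At $97.00/mo: n = ⌈−ln(1 − rB₀/P)/ln(1+r)⌉ = 60 payments (last $74.75); total interest = total paid − $3,240.00 = $2,557.75.
At $247.00/mo: 16 payments (last $145.66); total interest $610.66.
Interest saved = $2,557.75 − $610.66 = $1,947.09.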